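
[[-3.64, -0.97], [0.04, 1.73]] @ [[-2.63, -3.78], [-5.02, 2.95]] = [[14.44, 10.9], [-8.79, 4.95]]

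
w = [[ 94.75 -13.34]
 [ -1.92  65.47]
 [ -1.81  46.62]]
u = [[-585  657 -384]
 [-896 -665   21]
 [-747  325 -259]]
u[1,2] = 21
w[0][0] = 94.75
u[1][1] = -665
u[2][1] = 325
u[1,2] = 21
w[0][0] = 94.75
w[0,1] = -13.34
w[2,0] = -1.81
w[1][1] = 65.47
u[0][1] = 657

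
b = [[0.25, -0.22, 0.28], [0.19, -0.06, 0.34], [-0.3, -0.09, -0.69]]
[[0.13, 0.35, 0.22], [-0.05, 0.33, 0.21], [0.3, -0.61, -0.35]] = b @ [[0.28,0.87,-0.41], [-0.85,0.03,-0.52], [-0.44,0.50,0.75]]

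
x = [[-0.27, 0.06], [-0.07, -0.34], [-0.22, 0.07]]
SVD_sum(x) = [[-0.18, 0.16], [0.13, -0.11], [-0.16, 0.14]] + [[-0.09, -0.1], [-0.2, -0.23], [-0.06, -0.07]]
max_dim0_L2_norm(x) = 0.36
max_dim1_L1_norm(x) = 0.41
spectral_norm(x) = 0.36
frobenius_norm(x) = 0.50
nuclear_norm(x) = 0.71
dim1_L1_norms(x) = [0.33, 0.41, 0.29]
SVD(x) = [[-0.67, -0.39], [0.47, -0.88], [-0.58, -0.27]] @ diag([0.3647195577062011, 0.3424611572523124]) @ [[0.75, -0.66], [0.66, 0.75]]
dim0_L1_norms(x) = [0.56, 0.47]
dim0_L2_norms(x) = [0.36, 0.35]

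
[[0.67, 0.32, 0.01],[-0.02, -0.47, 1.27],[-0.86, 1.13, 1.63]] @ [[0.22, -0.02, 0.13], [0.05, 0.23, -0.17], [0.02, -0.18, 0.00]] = [[0.16, 0.06, 0.03], [-0.00, -0.34, 0.08], [-0.1, -0.02, -0.3]]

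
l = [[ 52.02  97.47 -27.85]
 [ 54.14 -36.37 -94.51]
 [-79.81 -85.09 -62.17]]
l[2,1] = -85.09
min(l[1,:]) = -94.51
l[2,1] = -85.09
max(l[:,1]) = 97.47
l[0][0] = 52.02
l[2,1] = -85.09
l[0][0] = 52.02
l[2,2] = -62.17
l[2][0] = -79.81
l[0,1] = 97.47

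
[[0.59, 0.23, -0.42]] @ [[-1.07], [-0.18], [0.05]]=[[-0.69]]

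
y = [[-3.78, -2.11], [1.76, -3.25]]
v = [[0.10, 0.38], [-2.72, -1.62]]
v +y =[[-3.68, -1.73], [-0.96, -4.87]]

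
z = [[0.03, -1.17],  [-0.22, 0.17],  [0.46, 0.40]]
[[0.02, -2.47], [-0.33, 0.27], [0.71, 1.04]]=z@[[1.53, 0.42], [0.02, 2.12]]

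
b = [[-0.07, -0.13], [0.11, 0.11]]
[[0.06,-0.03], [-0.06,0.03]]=b@ [[-0.27, 0.01], [-0.31, 0.22]]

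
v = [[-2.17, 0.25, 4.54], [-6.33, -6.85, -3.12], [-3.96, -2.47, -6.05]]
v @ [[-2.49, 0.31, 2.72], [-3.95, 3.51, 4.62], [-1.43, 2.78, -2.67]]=[[-2.08, 12.83, -16.87], [47.28, -34.68, -40.53], [28.27, -26.72, -6.03]]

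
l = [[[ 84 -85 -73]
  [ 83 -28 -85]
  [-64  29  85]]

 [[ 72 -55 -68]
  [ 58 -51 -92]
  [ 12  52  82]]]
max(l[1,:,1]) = 52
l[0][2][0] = -64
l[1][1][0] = 58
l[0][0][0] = 84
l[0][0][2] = -73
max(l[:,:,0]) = 84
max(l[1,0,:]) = 72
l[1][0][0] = 72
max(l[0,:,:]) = 85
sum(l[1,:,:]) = 10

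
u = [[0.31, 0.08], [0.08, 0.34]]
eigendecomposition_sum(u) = [[0.14, -0.12], [-0.12, 0.10]] + [[0.17, 0.2], [0.2, 0.24]]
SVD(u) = [[-0.64,  -0.77], [-0.77,  0.64]] @ diag([0.4063941029804986, 0.24360589701950144]) @ [[-0.64,-0.77], [-0.77,0.64]]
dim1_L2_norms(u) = [0.32, 0.35]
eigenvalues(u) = [0.24, 0.41]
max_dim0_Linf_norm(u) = 0.34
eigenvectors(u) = [[-0.77, -0.64], [0.64, -0.77]]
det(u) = 0.10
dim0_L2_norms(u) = [0.32, 0.35]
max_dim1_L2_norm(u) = 0.35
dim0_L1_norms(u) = [0.39, 0.42]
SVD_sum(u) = [[0.17, 0.20], [0.20, 0.24]] + [[0.14, -0.12],[-0.12, 0.1]]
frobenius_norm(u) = 0.47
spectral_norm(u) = 0.41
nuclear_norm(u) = 0.65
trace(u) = 0.65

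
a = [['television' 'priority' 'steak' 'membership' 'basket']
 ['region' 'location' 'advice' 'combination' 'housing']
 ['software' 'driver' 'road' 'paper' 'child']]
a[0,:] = ['television', 'priority', 'steak', 'membership', 'basket']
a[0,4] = 'basket'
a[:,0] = ['television', 'region', 'software']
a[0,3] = 'membership'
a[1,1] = 'location'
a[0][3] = 'membership'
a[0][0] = 'television'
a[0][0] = 'television'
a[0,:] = ['television', 'priority', 'steak', 'membership', 'basket']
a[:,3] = ['membership', 'combination', 'paper']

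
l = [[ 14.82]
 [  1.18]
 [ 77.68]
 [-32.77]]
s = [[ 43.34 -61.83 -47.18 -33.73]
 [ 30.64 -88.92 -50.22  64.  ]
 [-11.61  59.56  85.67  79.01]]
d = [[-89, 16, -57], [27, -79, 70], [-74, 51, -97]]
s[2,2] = 85.67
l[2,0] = 77.68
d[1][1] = -79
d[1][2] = 70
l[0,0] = 14.82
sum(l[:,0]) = 60.910000000000004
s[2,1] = 59.56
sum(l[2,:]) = 77.68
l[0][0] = 14.82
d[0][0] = -89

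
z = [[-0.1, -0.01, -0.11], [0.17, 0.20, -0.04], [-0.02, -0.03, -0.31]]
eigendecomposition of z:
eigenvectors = [[-0.01, 0.86, 0.45], [1.0, -0.50, -0.08], [-0.06, -0.01, 0.89]]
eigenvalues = [0.2, -0.09, -0.32]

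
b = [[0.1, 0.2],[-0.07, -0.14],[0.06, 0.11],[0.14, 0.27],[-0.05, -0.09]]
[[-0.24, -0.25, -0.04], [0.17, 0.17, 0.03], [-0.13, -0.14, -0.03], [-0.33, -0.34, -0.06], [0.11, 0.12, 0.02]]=b@[[0.3, -1.36, -0.53],[-1.36, -0.55, 0.06]]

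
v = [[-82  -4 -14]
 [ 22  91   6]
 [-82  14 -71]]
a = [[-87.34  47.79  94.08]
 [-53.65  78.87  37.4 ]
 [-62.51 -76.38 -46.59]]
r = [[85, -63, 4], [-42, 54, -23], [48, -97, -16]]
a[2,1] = -76.38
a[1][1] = 78.87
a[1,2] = 37.4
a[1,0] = -53.65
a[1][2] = 37.4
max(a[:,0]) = -53.65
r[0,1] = -63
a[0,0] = -87.34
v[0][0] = -82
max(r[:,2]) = 4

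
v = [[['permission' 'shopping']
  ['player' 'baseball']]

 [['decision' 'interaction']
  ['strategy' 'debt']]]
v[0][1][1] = 'baseball'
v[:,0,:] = [['permission', 'shopping'], ['decision', 'interaction']]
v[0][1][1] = 'baseball'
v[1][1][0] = 'strategy'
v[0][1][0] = 'player'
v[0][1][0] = 'player'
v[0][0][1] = 'shopping'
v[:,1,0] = ['player', 'strategy']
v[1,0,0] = 'decision'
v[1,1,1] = 'debt'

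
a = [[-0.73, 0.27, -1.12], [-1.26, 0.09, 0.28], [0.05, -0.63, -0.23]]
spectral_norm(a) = 1.55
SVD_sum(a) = [[-1.04,  0.22,  -0.49], [-0.91,  0.19,  -0.43], [0.06,  -0.01,  0.03]] + [[0.29, -0.02, -0.64], [-0.33, 0.03, 0.71], [0.11, -0.01, -0.23]] + [[0.01,  0.08,  0.0], [-0.02,  -0.13,  -0.01], [-0.11,  -0.61,  -0.03]]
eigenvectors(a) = [[0.68+0.00j, -0.06-0.48j, (-0.06+0.48j)], [(0.62+0j), (0.75+0j), 0.75-0.00j], [0.39+0.00j, (-0.18+0.42j), -0.18-0.42j]]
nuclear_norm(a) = 3.27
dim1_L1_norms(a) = [2.12, 1.63, 0.91]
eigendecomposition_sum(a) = [[-0.57-0.00j, (-0.21+0j), -0.65+0.00j], [-0.52-0.00j, -0.19+0.00j, (-0.58+0j)], [(-0.33-0j), (-0.12+0j), -0.37+0.00j]] + [[(-0.08+0.25j), 0.24-0.12j, -0.24-0.25j], [-0.37-0.17j, 0.14+0.39j, 0.43-0.31j], [(0.19-0.17j), (-0.26-0.02j), (0.07+0.32j)]] + [[-0.08-0.25j, (0.24+0.12j), (-0.24+0.25j)], [(-0.37+0.17j), (0.14-0.39j), 0.43+0.31j], [0.19+0.17j, -0.26+0.02j, (0.07-0.32j)]]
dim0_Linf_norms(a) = [1.26, 0.63, 1.12]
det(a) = -1.07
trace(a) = -0.87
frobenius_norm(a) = 2.00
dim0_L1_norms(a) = [2.04, 0.99, 1.63]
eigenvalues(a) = [(-1.13+0j), (0.13+0.97j), (0.13-0.97j)]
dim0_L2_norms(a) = [1.46, 0.69, 1.18]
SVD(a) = [[-0.75,0.65,-0.12], [-0.66,-0.73,0.20], [0.04,0.23,0.97]] @ diag([1.551751656467832, 1.0821283606548313, 0.6384864976769892]) @ [[0.89, -0.19, 0.42],[0.42, -0.03, -0.91],[-0.18, -0.98, -0.05]]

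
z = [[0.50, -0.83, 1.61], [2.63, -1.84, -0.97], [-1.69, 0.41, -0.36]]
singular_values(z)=[3.72, 1.89, 0.69]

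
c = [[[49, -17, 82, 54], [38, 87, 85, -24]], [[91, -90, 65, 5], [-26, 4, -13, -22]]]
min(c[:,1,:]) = -26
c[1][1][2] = -13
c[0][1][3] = -24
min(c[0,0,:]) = -17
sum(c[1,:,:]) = 14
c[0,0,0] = 49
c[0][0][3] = 54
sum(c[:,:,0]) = 152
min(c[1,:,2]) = -13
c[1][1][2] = -13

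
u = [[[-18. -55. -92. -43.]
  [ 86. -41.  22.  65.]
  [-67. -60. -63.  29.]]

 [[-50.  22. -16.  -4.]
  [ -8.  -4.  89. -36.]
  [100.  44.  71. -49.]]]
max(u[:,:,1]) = 44.0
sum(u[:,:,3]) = -38.0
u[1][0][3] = -4.0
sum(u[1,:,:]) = 159.0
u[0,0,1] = -55.0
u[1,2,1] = 44.0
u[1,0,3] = -4.0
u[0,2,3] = 29.0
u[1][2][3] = -49.0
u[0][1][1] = -41.0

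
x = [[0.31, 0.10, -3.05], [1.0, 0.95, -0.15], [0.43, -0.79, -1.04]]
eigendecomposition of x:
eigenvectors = [[0.50+0.00j,  (0.82+0j),  (0.82-0j)], [0.85+0.00j,  (-0.27-0.25j),  -0.27+0.25j], [(-0.18+0j),  0.25-0.36j,  0.25+0.36j]]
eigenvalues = [(1.56+0j), (-0.67+1.31j), (-0.67-1.31j)]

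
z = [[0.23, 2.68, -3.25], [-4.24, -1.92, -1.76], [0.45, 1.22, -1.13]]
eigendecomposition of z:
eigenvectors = [[(0.06+0.59j), 0.06-0.59j, (-0.52+0j)], [-0.77+0.00j, (-0.77-0j), 0.68+0.00j], [(0.09+0.23j), (0.09-0.23j), (0.52+0j)]]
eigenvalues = [(-1.41+3.8j), (-1.41-3.8j), 0j]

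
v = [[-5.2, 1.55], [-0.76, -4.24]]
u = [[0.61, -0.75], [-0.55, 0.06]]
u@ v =[[-2.6, 4.13], [2.81, -1.11]]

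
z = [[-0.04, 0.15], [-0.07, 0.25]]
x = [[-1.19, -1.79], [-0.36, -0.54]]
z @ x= [[-0.01,-0.01], [-0.01,-0.01]]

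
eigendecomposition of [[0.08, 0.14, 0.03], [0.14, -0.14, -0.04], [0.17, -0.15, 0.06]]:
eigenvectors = [[0.37, -0.61, -0.06],[-0.73, -0.18, -0.21],[-0.57, -0.77, 0.98]]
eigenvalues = [-0.24, 0.16, 0.08]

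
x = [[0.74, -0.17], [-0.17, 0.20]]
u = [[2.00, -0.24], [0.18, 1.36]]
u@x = [[1.52, -0.39], [-0.10, 0.24]]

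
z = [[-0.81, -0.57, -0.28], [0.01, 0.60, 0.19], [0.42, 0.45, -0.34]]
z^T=[[-0.81,0.01,0.42], [-0.57,0.60,0.45], [-0.28,0.19,-0.34]]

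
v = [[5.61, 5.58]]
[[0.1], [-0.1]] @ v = [[0.56, 0.56], [-0.56, -0.56]]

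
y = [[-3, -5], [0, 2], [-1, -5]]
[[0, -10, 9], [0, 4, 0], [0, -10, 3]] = y@[[0, 0, -3], [0, 2, 0]]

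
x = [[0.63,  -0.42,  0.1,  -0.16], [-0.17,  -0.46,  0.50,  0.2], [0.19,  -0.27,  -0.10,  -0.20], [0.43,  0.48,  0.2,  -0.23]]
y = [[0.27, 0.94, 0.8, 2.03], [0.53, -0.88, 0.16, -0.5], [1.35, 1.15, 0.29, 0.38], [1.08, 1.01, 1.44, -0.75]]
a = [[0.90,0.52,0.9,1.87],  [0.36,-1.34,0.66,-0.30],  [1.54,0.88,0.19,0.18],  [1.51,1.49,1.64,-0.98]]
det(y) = -5.01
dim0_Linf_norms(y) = [1.35, 1.15, 1.44, 2.03]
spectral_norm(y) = 2.98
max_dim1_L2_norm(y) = 2.39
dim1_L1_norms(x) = [1.31, 1.33, 0.76, 1.34]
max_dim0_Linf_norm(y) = 2.03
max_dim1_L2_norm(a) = 2.85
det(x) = -0.05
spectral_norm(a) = 3.38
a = y + x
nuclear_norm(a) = 7.94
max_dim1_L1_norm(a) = 5.62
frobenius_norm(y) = 3.90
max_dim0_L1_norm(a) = 4.31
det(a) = -9.59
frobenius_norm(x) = 1.34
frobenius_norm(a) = 4.38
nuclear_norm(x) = 2.39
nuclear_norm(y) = 6.93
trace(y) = -1.07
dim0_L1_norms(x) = [1.42, 1.63, 0.9, 0.79]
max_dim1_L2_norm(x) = 0.78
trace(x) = -0.16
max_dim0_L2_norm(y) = 2.25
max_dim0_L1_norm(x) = 1.63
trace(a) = -1.23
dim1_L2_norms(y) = [2.39, 1.15, 1.84, 2.2]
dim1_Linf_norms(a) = [1.87, 1.34, 1.54, 1.64]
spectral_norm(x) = 0.88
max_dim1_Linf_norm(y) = 2.03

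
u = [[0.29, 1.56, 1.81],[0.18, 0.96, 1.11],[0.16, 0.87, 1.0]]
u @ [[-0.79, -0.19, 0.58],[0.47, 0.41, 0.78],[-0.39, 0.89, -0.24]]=[[-0.20, 2.20, 0.95],[-0.12, 1.35, 0.59],[-0.11, 1.22, 0.53]]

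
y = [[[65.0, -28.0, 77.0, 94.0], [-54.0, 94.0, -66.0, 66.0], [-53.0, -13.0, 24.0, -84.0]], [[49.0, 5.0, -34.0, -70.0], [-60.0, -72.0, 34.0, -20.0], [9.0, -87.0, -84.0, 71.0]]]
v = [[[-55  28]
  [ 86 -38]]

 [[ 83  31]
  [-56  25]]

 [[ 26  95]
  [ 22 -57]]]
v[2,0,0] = 26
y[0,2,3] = -84.0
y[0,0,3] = 94.0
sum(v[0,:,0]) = 31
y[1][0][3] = -70.0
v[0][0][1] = 28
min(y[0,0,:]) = -28.0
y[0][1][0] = -54.0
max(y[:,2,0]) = 9.0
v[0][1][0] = 86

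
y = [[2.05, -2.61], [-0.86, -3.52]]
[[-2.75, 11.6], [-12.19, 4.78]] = y@ [[2.34,  3.00], [2.89,  -2.09]]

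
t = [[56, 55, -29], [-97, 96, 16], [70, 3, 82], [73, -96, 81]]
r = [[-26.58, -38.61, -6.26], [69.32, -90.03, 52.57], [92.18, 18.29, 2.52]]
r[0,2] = -6.26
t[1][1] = 96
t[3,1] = -96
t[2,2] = 82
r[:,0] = [-26.58, 69.32, 92.18]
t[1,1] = 96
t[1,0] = -97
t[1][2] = 16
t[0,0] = 56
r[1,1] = -90.03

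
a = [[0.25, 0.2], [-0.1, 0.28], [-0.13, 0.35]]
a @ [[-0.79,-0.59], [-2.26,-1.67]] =[[-0.65, -0.48], [-0.55, -0.41], [-0.69, -0.51]]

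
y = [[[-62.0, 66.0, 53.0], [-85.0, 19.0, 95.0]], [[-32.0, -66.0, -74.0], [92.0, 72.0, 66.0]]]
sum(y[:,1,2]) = 161.0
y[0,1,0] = -85.0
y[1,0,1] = -66.0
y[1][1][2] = 66.0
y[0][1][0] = -85.0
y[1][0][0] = -32.0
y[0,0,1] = 66.0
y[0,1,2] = 95.0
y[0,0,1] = 66.0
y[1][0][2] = -74.0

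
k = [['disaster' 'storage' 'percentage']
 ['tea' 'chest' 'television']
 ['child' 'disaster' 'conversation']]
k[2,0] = 'child'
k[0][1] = 'storage'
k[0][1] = 'storage'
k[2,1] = 'disaster'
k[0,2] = 'percentage'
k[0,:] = ['disaster', 'storage', 'percentage']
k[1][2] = 'television'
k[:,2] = ['percentage', 'television', 'conversation']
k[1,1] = 'chest'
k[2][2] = 'conversation'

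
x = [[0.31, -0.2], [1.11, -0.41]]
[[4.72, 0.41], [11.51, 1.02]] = x@[[3.86, 0.38], [-17.63, -1.45]]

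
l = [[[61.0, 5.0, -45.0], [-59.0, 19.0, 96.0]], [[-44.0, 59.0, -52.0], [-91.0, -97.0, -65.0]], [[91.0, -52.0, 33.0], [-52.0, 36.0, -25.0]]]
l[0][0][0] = 61.0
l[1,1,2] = -65.0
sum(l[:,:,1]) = -30.0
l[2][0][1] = -52.0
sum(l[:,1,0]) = -202.0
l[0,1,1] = 19.0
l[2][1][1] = 36.0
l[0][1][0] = -59.0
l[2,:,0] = [91.0, -52.0]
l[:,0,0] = [61.0, -44.0, 91.0]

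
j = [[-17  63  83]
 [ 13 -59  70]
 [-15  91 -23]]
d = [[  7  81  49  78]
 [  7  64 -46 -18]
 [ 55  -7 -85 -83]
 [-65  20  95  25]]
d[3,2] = 95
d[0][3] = 78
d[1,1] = 64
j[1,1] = -59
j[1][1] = -59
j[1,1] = -59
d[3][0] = -65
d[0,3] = 78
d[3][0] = -65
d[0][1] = 81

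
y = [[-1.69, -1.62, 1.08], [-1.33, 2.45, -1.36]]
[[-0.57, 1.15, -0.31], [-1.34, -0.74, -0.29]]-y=[[1.12, 2.77, -1.39], [-0.01, -3.19, 1.07]]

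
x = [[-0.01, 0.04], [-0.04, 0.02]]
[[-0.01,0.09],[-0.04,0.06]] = x@[[0.97, -0.36], [-0.02, 2.26]]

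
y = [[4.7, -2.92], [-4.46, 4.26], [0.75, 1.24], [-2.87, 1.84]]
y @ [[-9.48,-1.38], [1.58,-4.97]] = [[-49.17, 8.03], [49.01, -15.02], [-5.15, -7.2], [30.11, -5.18]]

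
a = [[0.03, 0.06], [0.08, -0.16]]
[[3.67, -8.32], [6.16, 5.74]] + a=[[3.7, -8.26], [6.24, 5.58]]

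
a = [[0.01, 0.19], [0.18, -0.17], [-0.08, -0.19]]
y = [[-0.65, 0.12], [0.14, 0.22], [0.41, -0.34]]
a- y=[[0.66, 0.07], [0.04, -0.39], [-0.49, 0.15]]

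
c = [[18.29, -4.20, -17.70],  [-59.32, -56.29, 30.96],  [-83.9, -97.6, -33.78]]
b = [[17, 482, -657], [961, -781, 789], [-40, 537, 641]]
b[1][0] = 961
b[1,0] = 961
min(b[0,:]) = -657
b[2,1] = 537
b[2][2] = 641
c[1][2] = 30.96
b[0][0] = 17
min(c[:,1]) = -97.6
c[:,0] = [18.29, -59.32, -83.9]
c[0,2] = -17.7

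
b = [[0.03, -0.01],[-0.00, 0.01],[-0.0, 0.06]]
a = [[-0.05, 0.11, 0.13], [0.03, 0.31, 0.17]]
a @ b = [[-0.00, 0.01], [0.0, 0.01]]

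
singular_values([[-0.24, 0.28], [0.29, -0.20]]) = [0.51, 0.07]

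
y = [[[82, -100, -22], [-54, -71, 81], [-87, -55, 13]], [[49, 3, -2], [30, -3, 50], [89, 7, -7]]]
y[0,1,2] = 81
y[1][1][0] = 30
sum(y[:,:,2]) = 113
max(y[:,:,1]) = 7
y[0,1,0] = -54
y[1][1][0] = 30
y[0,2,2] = 13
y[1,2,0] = 89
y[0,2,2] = 13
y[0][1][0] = -54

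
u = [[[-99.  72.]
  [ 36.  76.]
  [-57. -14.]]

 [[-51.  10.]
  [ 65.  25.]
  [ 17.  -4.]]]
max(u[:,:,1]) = 76.0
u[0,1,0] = 36.0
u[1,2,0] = 17.0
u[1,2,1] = -4.0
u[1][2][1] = -4.0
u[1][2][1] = -4.0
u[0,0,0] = -99.0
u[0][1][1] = 76.0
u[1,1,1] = 25.0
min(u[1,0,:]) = -51.0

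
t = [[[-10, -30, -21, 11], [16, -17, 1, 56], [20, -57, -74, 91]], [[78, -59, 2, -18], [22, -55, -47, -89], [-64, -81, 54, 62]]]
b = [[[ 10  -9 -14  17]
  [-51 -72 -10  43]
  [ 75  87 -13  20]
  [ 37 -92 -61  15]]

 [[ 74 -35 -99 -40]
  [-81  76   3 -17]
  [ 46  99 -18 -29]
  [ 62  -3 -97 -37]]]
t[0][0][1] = -30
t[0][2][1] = -57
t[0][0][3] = 11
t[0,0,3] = 11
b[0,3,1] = -92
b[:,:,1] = [[-9, -72, 87, -92], [-35, 76, 99, -3]]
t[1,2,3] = 62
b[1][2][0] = 46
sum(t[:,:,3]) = 113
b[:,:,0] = [[10, -51, 75, 37], [74, -81, 46, 62]]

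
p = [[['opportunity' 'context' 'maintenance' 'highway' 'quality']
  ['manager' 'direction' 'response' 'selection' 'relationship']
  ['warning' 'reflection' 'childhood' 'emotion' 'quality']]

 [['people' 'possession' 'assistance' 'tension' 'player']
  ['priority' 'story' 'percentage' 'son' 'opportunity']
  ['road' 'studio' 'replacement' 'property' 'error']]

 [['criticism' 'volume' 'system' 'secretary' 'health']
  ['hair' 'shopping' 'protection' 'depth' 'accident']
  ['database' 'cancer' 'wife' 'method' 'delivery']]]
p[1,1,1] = 'story'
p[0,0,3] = 'highway'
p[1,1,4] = 'opportunity'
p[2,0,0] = 'criticism'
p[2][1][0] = 'hair'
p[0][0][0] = 'opportunity'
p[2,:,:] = [['criticism', 'volume', 'system', 'secretary', 'health'], ['hair', 'shopping', 'protection', 'depth', 'accident'], ['database', 'cancer', 'wife', 'method', 'delivery']]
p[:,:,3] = [['highway', 'selection', 'emotion'], ['tension', 'son', 'property'], ['secretary', 'depth', 'method']]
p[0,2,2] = 'childhood'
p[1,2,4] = 'error'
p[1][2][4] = 'error'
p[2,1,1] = 'shopping'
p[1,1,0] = 'priority'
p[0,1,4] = 'relationship'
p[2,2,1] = 'cancer'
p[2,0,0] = 'criticism'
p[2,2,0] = 'database'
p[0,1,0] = 'manager'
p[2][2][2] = 'wife'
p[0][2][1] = 'reflection'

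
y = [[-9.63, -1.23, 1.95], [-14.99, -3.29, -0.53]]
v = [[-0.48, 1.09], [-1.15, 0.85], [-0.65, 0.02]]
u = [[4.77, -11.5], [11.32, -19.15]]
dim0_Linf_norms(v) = [1.15, 1.09]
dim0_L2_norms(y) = [17.82, 3.51, 2.02]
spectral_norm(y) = 18.15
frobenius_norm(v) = 1.97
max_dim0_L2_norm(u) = 22.34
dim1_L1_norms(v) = [1.57, 2.0, 0.67]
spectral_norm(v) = 1.86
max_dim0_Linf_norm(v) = 1.15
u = y @ v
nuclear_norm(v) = 2.51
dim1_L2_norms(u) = [12.45, 22.25]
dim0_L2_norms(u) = [12.28, 22.34]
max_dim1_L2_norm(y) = 15.36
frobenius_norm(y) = 18.27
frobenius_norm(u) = 25.49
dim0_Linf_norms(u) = [11.32, 19.15]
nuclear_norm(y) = 20.22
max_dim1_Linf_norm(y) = 14.99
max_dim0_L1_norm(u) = 30.65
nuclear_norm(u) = 26.97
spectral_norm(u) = 25.45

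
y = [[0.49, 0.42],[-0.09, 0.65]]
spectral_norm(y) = 0.81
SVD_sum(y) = [[0.19, 0.53], [0.2, 0.54]] + [[0.3, -0.11],[-0.29, 0.11]]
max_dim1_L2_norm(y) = 0.66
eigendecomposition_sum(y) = [[(0.25+0.22j), 0.21-0.68j], [-0.04+0.14j, (0.33-0.04j)]] + [[(0.25-0.22j), 0.21+0.68j], [-0.04-0.14j, 0.33+0.04j]]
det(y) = 0.36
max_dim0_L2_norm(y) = 0.77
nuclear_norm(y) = 1.25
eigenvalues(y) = [(0.57+0.18j), (0.57-0.18j)]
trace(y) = 1.14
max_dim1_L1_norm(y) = 0.91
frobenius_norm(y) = 0.92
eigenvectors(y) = [[0.91+0.00j,0.91-0.00j],[0.17+0.38j,0.17-0.38j]]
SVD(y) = [[0.70, 0.72], [0.72, -0.70]] @ diag([0.807810957103882, 0.44106854068603696]) @ [[0.34, 0.94], [0.94, -0.34]]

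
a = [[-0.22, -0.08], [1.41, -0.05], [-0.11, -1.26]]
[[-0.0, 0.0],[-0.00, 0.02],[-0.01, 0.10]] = a@[[-0.00, 0.01], [0.01, -0.08]]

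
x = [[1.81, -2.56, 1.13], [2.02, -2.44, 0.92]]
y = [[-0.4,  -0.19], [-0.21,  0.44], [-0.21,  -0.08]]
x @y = [[-0.42, -1.56], [-0.49, -1.53]]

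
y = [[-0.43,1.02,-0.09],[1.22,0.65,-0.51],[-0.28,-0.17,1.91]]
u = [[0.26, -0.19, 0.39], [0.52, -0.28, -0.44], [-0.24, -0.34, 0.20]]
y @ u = [[0.44,-0.17,-0.63], [0.78,-0.24,0.09], [-0.62,-0.55,0.35]]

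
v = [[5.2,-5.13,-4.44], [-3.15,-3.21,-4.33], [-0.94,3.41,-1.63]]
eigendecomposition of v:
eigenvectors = [[0.96+0.00j, -0.37+0.11j, (-0.37-0.11j)], [-0.21+0.00j, -0.74+0.00j, (-0.74-0j)], [-0.18+0.00j, 0.23+0.51j, (0.23-0.51j)]]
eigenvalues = [(7.2+0j), (-3.42+3.47j), (-3.42-3.47j)]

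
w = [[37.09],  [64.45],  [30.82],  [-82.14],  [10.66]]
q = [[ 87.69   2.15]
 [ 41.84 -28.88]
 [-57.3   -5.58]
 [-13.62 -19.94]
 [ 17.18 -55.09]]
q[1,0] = 41.84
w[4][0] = 10.66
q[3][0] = -13.62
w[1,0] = 64.45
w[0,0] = 37.09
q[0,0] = 87.69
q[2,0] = -57.3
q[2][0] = -57.3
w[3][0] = -82.14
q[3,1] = -19.94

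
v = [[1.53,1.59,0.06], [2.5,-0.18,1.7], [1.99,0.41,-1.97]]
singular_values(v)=[3.65, 2.65, 1.32]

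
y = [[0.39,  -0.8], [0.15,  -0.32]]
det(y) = -0.00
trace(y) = 0.07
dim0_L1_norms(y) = [0.54, 1.12]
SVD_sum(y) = [[0.39, -0.8], [0.15, -0.32]] + [[0.0,  0.00], [-0.00,  -0.00]]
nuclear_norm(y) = 0.96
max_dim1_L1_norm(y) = 1.19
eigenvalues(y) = [0.11, -0.04]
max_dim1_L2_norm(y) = 0.89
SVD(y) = [[-0.93, -0.37],[-0.37, 0.93]] @ diag([0.9575880502087498, 0.005012593879960807]) @ [[-0.44, 0.9], [-0.9, -0.44]]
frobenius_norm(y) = 0.96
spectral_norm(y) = 0.96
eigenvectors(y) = [[0.94, 0.88], [0.33, 0.48]]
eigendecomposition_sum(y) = [[0.31, -0.58], [0.11, -0.2]] + [[0.08, -0.22], [0.04, -0.12]]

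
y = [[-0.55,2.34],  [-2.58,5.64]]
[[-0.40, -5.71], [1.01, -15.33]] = y @ [[-1.57, 1.24], [-0.54, -2.15]]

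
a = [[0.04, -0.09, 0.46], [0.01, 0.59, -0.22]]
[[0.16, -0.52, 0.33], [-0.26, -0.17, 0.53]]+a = [[0.20,-0.61,0.79], [-0.25,0.42,0.31]]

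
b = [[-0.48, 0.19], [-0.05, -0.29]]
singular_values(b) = [0.52, 0.29]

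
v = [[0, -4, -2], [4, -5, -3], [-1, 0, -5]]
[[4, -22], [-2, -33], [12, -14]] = v @ [[-2, -1], [0, 4], [-2, 3]]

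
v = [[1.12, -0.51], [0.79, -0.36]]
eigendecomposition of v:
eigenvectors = [[0.82, 0.41], [0.58, 0.91]]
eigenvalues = [0.76, -0.0]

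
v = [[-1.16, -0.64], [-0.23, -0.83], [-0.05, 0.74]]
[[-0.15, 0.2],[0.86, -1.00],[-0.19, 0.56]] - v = [[1.01,0.84], [1.09,-0.17], [-0.14,-0.18]]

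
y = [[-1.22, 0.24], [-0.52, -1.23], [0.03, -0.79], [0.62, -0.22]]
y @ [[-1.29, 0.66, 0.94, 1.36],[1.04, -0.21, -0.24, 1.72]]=[[1.82, -0.86, -1.2, -1.25],[-0.61, -0.08, -0.19, -2.82],[-0.86, 0.19, 0.22, -1.32],[-1.03, 0.46, 0.64, 0.46]]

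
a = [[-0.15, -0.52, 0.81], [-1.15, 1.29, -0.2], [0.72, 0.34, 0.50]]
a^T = [[-0.15, -1.15, 0.72],  [-0.52, 1.29, 0.34],  [0.81, -0.20, 0.5]]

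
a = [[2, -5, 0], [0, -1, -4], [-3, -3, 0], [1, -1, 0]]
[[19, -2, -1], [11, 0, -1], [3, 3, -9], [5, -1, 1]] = a@[[2, -1, 2], [-3, 0, 1], [-2, 0, 0]]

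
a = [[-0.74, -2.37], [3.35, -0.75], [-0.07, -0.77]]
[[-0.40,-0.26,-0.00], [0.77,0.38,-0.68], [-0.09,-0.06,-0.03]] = a@[[0.25, 0.13, -0.19], [0.09, 0.07, 0.06]]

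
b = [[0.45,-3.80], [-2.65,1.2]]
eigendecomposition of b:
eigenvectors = [[-0.80,  0.73],  [-0.6,  -0.68]]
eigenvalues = [-2.37, 4.02]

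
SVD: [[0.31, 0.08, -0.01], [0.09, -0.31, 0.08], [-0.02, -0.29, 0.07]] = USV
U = [[0.19, 0.95, 0.23], [-0.72, 0.30, -0.63], [-0.67, -0.04, 0.74]]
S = [0.44, 0.32, 0.0]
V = [[0.02, 0.97, -0.24],[1.00, -0.01, 0.04],[0.03, -0.24, -0.97]]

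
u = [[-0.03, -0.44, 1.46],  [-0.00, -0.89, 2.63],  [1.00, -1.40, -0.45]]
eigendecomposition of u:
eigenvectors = [[0.83+0.00j, (-0.43+0.02j), (-0.43-0.02j)], [0.53+0.00j, (-0.79+0j), (-0.79-0j)], [0.18+0.00j, -0.06-0.44j, (-0.06+0.44j)]]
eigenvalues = [(0.01+0j), (-0.69+1.48j), (-0.69-1.48j)]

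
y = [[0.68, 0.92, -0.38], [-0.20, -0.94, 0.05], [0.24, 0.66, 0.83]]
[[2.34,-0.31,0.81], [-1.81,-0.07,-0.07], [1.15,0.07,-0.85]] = y@ [[1.02, -0.73, 0.76], [1.69, 0.24, -0.15], [-0.25, 0.10, -1.13]]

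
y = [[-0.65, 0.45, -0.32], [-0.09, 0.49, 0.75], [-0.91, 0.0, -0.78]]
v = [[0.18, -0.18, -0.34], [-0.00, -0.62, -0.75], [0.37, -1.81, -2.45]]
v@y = [[0.21,-0.01,0.07], [0.74,-0.30,0.12], [2.15,-0.72,0.44]]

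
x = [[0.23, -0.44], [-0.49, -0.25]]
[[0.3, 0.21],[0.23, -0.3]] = x@ [[-0.09, 0.68],[-0.73, -0.13]]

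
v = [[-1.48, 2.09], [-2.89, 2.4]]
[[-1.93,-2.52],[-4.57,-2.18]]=v @ [[1.97, -0.6], [0.47, -1.63]]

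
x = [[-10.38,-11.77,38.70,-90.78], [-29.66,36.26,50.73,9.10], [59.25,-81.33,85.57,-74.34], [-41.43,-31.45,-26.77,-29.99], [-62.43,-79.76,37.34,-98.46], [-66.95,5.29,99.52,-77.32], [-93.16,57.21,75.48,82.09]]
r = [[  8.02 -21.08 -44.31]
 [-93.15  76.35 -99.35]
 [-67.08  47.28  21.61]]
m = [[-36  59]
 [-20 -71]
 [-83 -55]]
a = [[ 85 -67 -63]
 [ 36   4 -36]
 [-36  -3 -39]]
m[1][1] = -71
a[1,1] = 4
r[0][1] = -21.08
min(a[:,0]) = -36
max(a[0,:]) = 85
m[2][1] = -55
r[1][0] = -93.15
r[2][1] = 47.28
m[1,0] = -20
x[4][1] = -79.76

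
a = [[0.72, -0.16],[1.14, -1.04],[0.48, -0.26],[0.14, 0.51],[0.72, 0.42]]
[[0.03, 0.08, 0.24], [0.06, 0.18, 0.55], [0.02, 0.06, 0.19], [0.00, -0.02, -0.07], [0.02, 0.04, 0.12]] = a @ [[0.04, 0.09, 0.29], [-0.01, -0.07, -0.21]]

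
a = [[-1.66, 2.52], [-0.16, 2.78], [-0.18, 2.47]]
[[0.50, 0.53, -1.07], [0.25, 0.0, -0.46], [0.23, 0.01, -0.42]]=a@[[-0.18, -0.35, 0.43],[0.08, -0.02, -0.14]]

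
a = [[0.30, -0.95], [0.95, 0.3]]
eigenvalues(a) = [(0.3+0.95j), (0.3-0.95j)]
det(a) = 0.99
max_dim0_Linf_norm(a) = 0.95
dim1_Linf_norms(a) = [0.95, 0.95]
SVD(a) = [[-0.3,-0.95], [-0.95,0.30]] @ diag([0.9962429422585637, 0.9962429422585637]) @ [[-1.00,  -0.00],[0.00,  1.0]]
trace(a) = 0.60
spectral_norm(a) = 1.00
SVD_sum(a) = [[0.30, 0.0], [0.95, 0.0]] + [[0.0, -0.95],[0.00, 0.3]]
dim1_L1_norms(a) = [1.25, 1.25]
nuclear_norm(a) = 1.99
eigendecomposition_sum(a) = [[0.15+0.47j, -0.48+0.15j],[0.47-0.15j, (0.15+0.47j)]] + [[0.15-0.47j,(-0.48-0.15j)], [(0.47+0.15j),(0.15-0.47j)]]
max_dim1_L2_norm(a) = 1.0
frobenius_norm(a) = 1.41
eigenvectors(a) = [[(0.71+0j), 0.71-0.00j], [-0.71j, 0.00+0.71j]]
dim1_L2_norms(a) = [1.0, 1.0]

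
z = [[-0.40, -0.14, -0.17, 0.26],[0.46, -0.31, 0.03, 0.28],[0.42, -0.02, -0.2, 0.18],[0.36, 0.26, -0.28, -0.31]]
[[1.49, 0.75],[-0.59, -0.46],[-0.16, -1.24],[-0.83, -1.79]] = z @ [[-1.98,-2.14], [1.02,-1.09], [-1.28,2.18], [2.40,0.42]]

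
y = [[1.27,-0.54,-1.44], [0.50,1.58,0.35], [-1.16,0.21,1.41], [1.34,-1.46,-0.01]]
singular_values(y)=[3.08, 1.85, 1.12]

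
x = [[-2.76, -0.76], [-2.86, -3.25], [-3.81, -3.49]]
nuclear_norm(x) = 8.57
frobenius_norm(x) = 7.32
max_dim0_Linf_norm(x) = 3.81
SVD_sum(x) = [[-1.95, -1.69], [-3.24, -2.81], [-3.90, -3.39]] + [[-0.81, 0.93], [0.38, -0.44], [0.09, -0.1]]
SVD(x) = [[-0.36, 0.9],[-0.60, -0.42],[-0.72, -0.1]] @ diag([7.193928910713317, 1.371454274703718]) @ [[0.76, 0.66], [-0.66, 0.76]]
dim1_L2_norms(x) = [2.86, 4.33, 5.17]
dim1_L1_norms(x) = [3.52, 6.11, 7.3]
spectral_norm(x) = 7.19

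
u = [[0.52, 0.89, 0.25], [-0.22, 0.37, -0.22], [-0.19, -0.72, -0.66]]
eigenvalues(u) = [(0.47+0.36j), (0.47-0.36j), (-0.7+0j)]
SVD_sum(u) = [[0.36,  0.86,  0.44], [0.05,  0.11,  0.06], [-0.33,  -0.79,  -0.41]] + [[-0.04,0.07,-0.1],[-0.12,0.23,-0.35],[-0.06,0.11,-0.16]] + [[0.20, -0.04, -0.09], [-0.15, 0.03, 0.07], [0.19, -0.03, -0.09]]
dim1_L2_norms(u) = [1.06, 0.48, 1.0]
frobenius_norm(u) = 1.53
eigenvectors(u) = [[(0.87+0j), (0.87-0j), -0.29+0.00j], [(0.01+0.4j), 0.01-0.40j, (0.13+0j)], [(-0.21-0.19j), (-0.21+0.19j), 0.95+0.00j]]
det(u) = -0.24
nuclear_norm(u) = 2.25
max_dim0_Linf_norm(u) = 0.89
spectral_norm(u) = 1.41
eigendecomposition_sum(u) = [[(0.23+0.21j), 0.39-0.44j, 0.02+0.13j], [(-0.1+0.11j), (0.21+0.18j), (-0.06+0.01j)], [(-0.01-0.1j), -0.19+0.02j, 0.02-0.03j]] + [[(0.23-0.21j), 0.39+0.44j, (0.02-0.13j)], [(-0.1-0.11j), 0.21-0.18j, (-0.06-0.01j)], [-0.01+0.10j, (-0.19-0.02j), (0.02+0.03j)]] + [[0.05+0.00j, (0.1+0j), 0.22+0.00j], [-0.02-0.00j, -0.05-0.00j, -0.10-0.00j], [-0.17-0.00j, (-0.33-0j), -0.71-0.00j]]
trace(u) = 0.23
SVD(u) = [[-0.73,-0.26,0.63],  [-0.10,-0.88,-0.47],  [0.68,-0.41,0.62]] @ diag([1.407638673352379, 0.4939758976172687, 0.35119962678791133]) @ [[-0.35, -0.83, -0.43], [0.27, -0.53, 0.8], [0.90, -0.16, -0.41]]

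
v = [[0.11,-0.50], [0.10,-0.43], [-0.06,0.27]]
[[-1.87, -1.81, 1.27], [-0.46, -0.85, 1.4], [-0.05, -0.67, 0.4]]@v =[[-0.46,2.06],[-0.22,0.97],[-0.10,0.42]]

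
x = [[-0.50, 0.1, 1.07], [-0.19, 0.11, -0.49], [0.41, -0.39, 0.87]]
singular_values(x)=[1.48, 0.76, 0.07]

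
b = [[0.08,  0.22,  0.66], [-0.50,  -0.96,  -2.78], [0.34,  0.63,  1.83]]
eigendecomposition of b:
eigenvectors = [[-0.19, 0.94, -0.18], [0.82, -0.33, 0.94], [-0.54, -0.06, -0.29]]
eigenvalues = [1.0, -0.04, -0.01]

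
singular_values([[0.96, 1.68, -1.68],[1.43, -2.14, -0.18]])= [2.92, 2.17]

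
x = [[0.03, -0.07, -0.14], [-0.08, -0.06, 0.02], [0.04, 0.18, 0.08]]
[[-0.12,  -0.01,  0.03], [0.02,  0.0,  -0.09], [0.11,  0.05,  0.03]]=x @ [[-0.49, -0.40, 1.28], [0.50, 0.45, -0.22], [0.47, -0.21, 0.18]]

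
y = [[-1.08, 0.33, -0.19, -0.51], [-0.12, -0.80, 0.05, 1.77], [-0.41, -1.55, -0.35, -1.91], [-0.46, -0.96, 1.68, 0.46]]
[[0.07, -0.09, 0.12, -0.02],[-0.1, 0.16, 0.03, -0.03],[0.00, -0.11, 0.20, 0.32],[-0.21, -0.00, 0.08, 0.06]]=y@[[-0.02, 0.04, -0.12, 0.02], [0.06, -0.03, -0.07, -0.12], [-0.09, -0.03, -0.02, -0.01], [-0.03, 0.08, -0.02, -0.07]]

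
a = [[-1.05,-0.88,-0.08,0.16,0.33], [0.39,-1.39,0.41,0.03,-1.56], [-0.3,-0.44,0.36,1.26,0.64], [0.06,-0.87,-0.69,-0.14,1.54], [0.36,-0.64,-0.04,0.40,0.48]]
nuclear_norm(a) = 7.05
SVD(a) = [[-0.26, -0.42, -0.11, 0.82, 0.27],[0.59, -0.74, 0.23, -0.10, -0.2],[-0.33, -0.36, -0.75, -0.29, -0.33],[-0.66, -0.22, 0.6, -0.12, -0.37],[-0.21, -0.30, 0.07, -0.47, 0.8]] @ diag([2.5069233237117916, 2.089207115417563, 1.3556472571924258, 1.0893766970054122, 0.005291881204225036]) @ [[0.19,0.11,0.24,-0.17,-0.93],[0.07,0.93,-0.11,-0.30,0.15],[0.36,-0.34,-0.43,-0.75,0.06],[-0.91,-0.04,-0.1,-0.37,-0.15],[0.03,-0.08,0.85,-0.42,0.3]]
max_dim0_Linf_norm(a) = 1.56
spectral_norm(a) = 2.51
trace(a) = -1.74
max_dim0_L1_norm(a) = 4.55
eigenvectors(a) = [[(-0.69+0j), (-0.69-0j), -0.06-0.03j, (-0.06+0.03j), (0.03+0j)], [-0.36+0.54j, -0.36-0.54j, (0.07+0.02j), (0.07-0.02j), -0.08+0.00j], [-0.03+0.02j, -0.03-0.02j, -0.92+0.00j, -0.92-0.00j, (0.87+0j)], [(-0.26+0.05j), -0.26-0.05j, (0.03-0.16j), (0.03+0.16j), -0.39+0.00j], [(0.01+0.17j), 0.01-0.17j, (-0.34-0.05j), -0.34+0.05j, 0.30+0.00j]]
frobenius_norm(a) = 3.70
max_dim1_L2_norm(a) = 2.16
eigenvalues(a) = [(-1.46+0.6j), (-1.46-0.6j), (0.57+0.25j), (0.57-0.25j), (0.04+0j)]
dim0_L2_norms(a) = [1.22, 2.02, 0.88, 1.34, 2.36]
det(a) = 0.04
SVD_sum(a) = [[-0.13, -0.07, -0.16, 0.11, 0.6], [0.29, 0.16, 0.36, -0.25, -1.37], [-0.16, -0.09, -0.20, 0.14, 0.77], [-0.32, -0.17, -0.4, 0.28, 1.54], [-0.1, -0.06, -0.13, 0.09, 0.49]] + [[-0.06, -0.82, 0.10, 0.27, -0.13], [-0.11, -1.45, 0.18, 0.47, -0.23], [-0.05, -0.71, 0.09, 0.23, -0.11], [-0.03, -0.43, 0.05, 0.14, -0.07], [-0.04, -0.58, 0.07, 0.19, -0.09]] + [[-0.05, 0.05, 0.06, 0.11, -0.01], [0.11, -0.10, -0.13, -0.23, 0.02], [-0.37, 0.34, 0.44, 0.77, -0.07], [0.30, -0.27, -0.35, -0.61, 0.05], [0.03, -0.03, -0.04, -0.07, 0.01]] + [[-0.81, -0.04, -0.09, -0.33, -0.13],[0.1, 0.0, 0.01, 0.04, 0.02],[0.28, 0.01, 0.03, 0.12, 0.05],[0.12, 0.01, 0.01, 0.05, 0.02],[0.47, 0.02, 0.05, 0.19, 0.08]] + [[0.00, -0.0, 0.0, -0.00, 0.0], [-0.00, 0.0, -0.00, 0.0, -0.0], [-0.0, 0.0, -0.00, 0.0, -0.0], [-0.00, 0.00, -0.0, 0.00, -0.00], [0.00, -0.00, 0.0, -0.00, 0.00]]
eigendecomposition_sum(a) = [[(-0.55+0.64j), -0.38-0.70j, 0.02+0.18j, 0.06+0.02j, -0.03-0.75j], [(0.22+0.77j), -0.75-0.07j, (0.16+0.08j), (0.04-0.04j), (-0.61-0.37j)], [-0.00+0.05j, -0.04-0.02j, 0.01+0.01j, 0.00-0.00j, (-0.03-0.04j)], [-0.16+0.28j, (-0.2-0.23j), (0.02+0.07j), (0.02+0j), (-0.07-0.28j)], [(0.17+0.13j), (-0.17+0.1j), (0.05-0.01j), -0.01j, (-0.19+0.02j)]] + [[(-0.55-0.64j), (-0.38+0.7j), (0.02-0.18j), 0.06-0.02j, (-0.03+0.75j)], [0.22-0.77j, (-0.75+0.07j), (0.16-0.08j), (0.04+0.04j), -0.61+0.37j], [(-0-0.05j), -0.04+0.02j, 0.01-0.01j, 0.00+0.00j, -0.03+0.04j], [-0.16-0.28j, -0.20+0.23j, 0.02-0.07j, (0.02-0j), (-0.07+0.28j)], [(0.17-0.13j), (-0.17-0.1j), 0.05+0.01j, 0.01j, -0.19-0.02j]] + [[0.03-0.08j, -0.06+0.10j, (-0.06+0.16j), (0.03+0.06j), 0.19-0.35j], [-0.02+0.09j, 0.05-0.11j, (0.04-0.17j), (-0.03-0.06j), (-0.16+0.38j)], [(-0.19-1.19j), (-0.14+1.53j), 0.23+2.28j, (0.69+0.59j), (0.21-5.35j)], [(0.21+0j), (-0.25-0.07j), -0.39-0.03j, (-0.12+0.1j), (0.9+0.19j)], [-0.00-0.45j, (-0.14+0.55j), -0.05+0.84j, 0.22+0.25j, 0.38-1.94j]] + [[0.03+0.08j,(-0.06-0.1j),-0.06-0.16j,(0.03-0.06j),(0.19+0.35j)], [-0.02-0.09j,(0.05+0.11j),0.04+0.17j,-0.03+0.06j,-0.16-0.38j], [-0.19+1.19j,-0.14-1.53j,(0.23-2.28j),(0.69-0.59j),(0.21+5.35j)], [(0.21-0j),(-0.25+0.07j),(-0.39+0.03j),(-0.12-0.1j),(0.9-0.19j)], [(-0+0.45j),(-0.14-0.55j),(-0.05-0.84j),(0.22-0.25j),(0.38+1.94j)]] + [[-0j, -0.00+0.00j, (-0+0j), -0.00+0.00j, (0.01-0j)], [-0.01+0.00j, 0.01-0.00j, 0.01-0.00j, (0.01-0j), (-0.02+0j)], [0.09-0.00j, (-0.07+0j), (-0.11+0j), (-0.12+0j), (0.27-0j)], [-0.04+0.00j, 0.03-0.00j, (0.05-0j), 0.05-0.00j, -0.12+0.00j], [(0.03-0j), (-0.02+0j), (-0.04+0j), (-0.04+0j), 0.09-0.00j]]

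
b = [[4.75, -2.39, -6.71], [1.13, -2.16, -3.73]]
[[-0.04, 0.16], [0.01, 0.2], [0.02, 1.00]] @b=[[-0.01, -0.25, -0.33], [0.27, -0.46, -0.81], [1.22, -2.21, -3.86]]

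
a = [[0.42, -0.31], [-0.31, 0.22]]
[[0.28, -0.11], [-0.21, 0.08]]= a @ [[0.68, -0.26],[0.02, -0.01]]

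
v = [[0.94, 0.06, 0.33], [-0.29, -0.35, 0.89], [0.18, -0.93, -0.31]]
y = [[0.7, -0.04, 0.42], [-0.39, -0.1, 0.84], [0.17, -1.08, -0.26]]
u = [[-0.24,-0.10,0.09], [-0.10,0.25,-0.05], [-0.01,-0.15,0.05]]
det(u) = -0.00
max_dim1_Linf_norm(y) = 1.08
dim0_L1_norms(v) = [1.41, 1.34, 1.53]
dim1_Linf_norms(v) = [0.94, 0.89, 0.93]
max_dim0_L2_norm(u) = 0.31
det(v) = 0.99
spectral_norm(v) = 1.00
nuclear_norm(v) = 2.99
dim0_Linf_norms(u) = [0.24, 0.25, 0.09]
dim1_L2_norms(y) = [0.82, 0.93, 1.12]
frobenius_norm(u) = 0.42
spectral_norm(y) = 1.15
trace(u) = 0.06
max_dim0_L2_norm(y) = 1.09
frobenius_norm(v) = 1.73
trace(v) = 0.28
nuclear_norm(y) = 2.86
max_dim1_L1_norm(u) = 0.43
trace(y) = 0.34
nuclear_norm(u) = 0.59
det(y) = 0.84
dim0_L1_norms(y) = [1.26, 1.22, 1.52]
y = v + u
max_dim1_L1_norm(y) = 1.51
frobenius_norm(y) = 1.67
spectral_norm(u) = 0.32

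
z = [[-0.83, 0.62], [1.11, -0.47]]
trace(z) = -1.30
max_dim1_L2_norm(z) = 1.21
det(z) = -0.30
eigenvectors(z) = [[-0.68, -0.52], [0.73, -0.86]]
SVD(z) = [[-0.65, 0.76], [0.76, 0.65]] @ diag([1.5781700469867785, 0.18888965772045055]) @ [[0.88, -0.48], [0.48, 0.88]]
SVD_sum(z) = [[-0.9, 0.49], [1.05, -0.58]] + [[0.07,0.13], [0.06,0.11]]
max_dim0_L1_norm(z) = 1.94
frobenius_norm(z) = 1.59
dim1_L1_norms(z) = [1.45, 1.58]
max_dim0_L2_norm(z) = 1.39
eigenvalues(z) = [-1.5, 0.2]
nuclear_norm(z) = 1.77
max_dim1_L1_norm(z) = 1.58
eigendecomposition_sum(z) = [[-0.91, 0.55], [0.98, -0.59]] + [[0.08, 0.07], [0.13, 0.12]]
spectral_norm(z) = 1.58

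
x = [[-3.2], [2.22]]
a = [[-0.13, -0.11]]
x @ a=[[0.42, 0.35], [-0.29, -0.24]]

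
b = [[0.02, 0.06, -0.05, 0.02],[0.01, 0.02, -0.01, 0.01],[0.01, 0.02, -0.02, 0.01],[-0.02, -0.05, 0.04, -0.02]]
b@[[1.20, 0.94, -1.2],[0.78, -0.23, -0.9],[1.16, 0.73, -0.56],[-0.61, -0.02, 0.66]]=[[0.0,-0.03,-0.04], [0.01,-0.00,-0.02], [-0.00,-0.01,-0.01], [-0.00,0.02,0.03]]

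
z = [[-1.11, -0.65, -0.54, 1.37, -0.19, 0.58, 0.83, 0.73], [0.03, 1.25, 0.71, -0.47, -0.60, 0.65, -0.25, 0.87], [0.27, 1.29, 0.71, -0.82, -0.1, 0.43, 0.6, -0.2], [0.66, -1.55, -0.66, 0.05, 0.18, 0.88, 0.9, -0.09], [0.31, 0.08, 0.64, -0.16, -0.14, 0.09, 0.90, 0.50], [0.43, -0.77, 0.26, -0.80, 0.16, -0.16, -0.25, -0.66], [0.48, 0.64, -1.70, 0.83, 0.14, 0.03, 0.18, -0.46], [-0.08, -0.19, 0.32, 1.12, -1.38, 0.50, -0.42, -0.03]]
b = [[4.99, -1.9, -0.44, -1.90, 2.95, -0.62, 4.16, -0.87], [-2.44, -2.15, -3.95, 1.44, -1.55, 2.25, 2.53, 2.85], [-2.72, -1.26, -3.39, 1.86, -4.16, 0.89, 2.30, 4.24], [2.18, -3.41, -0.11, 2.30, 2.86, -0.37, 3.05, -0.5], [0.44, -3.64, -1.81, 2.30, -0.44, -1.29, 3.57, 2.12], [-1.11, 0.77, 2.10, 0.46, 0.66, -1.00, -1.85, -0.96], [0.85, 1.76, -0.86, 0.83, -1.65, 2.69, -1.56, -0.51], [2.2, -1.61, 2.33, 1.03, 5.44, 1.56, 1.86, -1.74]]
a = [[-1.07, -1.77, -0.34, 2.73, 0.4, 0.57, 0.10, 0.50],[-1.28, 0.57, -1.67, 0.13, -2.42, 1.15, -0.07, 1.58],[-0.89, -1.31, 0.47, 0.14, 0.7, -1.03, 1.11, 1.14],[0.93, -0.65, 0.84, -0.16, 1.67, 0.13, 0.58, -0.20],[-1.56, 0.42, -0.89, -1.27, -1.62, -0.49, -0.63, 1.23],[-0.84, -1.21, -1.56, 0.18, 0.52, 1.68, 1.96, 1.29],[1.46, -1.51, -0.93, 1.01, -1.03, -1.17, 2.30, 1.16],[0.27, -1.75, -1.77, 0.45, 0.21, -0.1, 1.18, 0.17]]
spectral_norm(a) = 5.83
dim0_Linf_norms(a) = [1.56, 1.77, 1.77, 2.73, 2.42, 1.68, 2.3, 1.58]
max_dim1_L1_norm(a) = 10.57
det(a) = -0.49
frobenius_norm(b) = 18.39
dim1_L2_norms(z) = [2.33, 1.97, 1.87, 2.21, 1.27, 1.43, 2.12, 1.93]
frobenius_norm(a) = 9.24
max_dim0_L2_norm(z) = 2.66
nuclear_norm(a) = 21.10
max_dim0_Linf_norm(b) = 5.44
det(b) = -1.31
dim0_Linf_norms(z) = [1.11, 1.55, 1.7, 1.37, 1.38, 0.88, 0.9, 0.87]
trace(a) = 2.34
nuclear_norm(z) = 13.13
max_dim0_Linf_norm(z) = 1.7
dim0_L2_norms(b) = [7.07, 6.4, 6.42, 4.66, 8.34, 4.33, 7.77, 5.98]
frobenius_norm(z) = 5.44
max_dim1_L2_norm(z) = 2.33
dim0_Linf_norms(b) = [4.99, 3.64, 3.95, 2.3, 5.44, 2.69, 4.16, 4.24]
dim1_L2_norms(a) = [3.55, 3.8, 2.61, 2.28, 3.13, 3.64, 3.92, 2.82]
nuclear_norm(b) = 37.31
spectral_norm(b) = 12.46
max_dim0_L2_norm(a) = 3.65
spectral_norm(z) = 3.28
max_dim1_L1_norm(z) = 6.0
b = z @ a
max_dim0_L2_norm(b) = 8.34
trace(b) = -2.99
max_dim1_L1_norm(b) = 20.82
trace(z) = 0.75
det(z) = -3.04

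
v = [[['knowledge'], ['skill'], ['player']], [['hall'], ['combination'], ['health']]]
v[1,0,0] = 'hall'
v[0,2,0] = 'player'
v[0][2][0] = 'player'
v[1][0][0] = 'hall'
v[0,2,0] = 'player'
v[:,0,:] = [['knowledge'], ['hall']]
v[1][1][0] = 'combination'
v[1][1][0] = 'combination'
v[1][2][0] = 'health'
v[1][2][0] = 'health'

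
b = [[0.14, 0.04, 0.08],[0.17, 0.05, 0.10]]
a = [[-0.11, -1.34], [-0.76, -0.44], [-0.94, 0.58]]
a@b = [[-0.24, -0.07, -0.14], [-0.18, -0.05, -0.10], [-0.03, -0.01, -0.02]]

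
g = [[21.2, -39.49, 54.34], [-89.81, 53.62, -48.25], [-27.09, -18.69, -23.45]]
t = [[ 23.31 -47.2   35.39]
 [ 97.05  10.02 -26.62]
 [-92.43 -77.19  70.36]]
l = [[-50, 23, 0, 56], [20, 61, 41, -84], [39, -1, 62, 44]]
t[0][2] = 35.39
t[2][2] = 70.36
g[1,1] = 53.62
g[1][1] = 53.62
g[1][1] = 53.62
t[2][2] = 70.36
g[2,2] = -23.45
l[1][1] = 61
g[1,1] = 53.62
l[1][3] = -84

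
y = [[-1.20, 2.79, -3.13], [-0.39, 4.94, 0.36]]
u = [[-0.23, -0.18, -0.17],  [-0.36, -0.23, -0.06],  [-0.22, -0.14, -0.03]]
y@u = [[-0.04, 0.01, 0.13], [-1.77, -1.12, -0.24]]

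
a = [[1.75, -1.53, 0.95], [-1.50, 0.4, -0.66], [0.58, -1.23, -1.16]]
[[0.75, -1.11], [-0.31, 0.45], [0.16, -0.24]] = a@[[0.02, -0.02],[-0.33, 0.5],[0.22, -0.33]]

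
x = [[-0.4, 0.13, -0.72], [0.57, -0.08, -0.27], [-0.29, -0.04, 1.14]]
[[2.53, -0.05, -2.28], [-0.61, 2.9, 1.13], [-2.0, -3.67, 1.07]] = x @ [[-2.13, 4.35, 2.92], [0.24, 1.68, 0.93], [-2.29, -2.05, 1.71]]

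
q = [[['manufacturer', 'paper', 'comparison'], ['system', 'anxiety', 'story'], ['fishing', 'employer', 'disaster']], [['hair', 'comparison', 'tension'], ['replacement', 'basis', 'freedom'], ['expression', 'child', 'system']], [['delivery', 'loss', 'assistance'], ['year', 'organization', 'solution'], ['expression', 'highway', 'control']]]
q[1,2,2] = 'system'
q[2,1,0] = 'year'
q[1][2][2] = 'system'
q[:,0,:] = [['manufacturer', 'paper', 'comparison'], ['hair', 'comparison', 'tension'], ['delivery', 'loss', 'assistance']]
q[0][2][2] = 'disaster'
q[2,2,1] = 'highway'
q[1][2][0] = 'expression'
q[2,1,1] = 'organization'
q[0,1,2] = 'story'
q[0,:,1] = ['paper', 'anxiety', 'employer']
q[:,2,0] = ['fishing', 'expression', 'expression']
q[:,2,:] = [['fishing', 'employer', 'disaster'], ['expression', 'child', 'system'], ['expression', 'highway', 'control']]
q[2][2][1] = 'highway'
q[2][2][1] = 'highway'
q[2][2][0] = 'expression'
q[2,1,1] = 'organization'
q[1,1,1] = 'basis'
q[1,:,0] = ['hair', 'replacement', 'expression']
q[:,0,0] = ['manufacturer', 'hair', 'delivery']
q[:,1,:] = [['system', 'anxiety', 'story'], ['replacement', 'basis', 'freedom'], ['year', 'organization', 'solution']]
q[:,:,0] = [['manufacturer', 'system', 'fishing'], ['hair', 'replacement', 'expression'], ['delivery', 'year', 'expression']]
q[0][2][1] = 'employer'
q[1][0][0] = 'hair'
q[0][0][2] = 'comparison'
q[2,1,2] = 'solution'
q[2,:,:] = [['delivery', 'loss', 'assistance'], ['year', 'organization', 'solution'], ['expression', 'highway', 'control']]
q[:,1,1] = ['anxiety', 'basis', 'organization']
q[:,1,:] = [['system', 'anxiety', 'story'], ['replacement', 'basis', 'freedom'], ['year', 'organization', 'solution']]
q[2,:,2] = ['assistance', 'solution', 'control']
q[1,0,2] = 'tension'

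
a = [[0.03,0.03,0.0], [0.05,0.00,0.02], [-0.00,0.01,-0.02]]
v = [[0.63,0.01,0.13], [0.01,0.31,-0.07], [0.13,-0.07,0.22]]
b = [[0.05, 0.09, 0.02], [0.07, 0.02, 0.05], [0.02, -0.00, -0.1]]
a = b @ v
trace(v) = 1.16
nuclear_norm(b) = 0.28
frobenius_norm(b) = 0.17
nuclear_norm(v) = 1.16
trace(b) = -0.03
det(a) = 0.00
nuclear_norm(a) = 0.11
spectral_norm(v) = 0.67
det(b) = 0.00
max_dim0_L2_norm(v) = 0.64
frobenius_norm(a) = 0.07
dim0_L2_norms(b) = [0.09, 0.09, 0.11]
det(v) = 0.03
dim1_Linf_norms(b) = [0.09, 0.07, 0.1]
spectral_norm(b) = 0.13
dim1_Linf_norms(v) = [0.63, 0.31, 0.22]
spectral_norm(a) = 0.06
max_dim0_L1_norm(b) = 0.17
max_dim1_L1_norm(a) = 0.07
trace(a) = 0.01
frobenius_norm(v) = 0.76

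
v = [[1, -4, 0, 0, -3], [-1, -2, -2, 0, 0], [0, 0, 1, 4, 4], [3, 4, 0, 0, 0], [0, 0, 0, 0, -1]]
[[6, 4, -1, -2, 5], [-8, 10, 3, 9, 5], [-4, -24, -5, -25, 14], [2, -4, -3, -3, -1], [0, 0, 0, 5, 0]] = v@[[2, 0, -1, -5, 1], [-1, -1, 0, 3, -1], [4, -4, -1, -5, -2], [-2, -5, -1, 0, 4], [0, 0, 0, -5, 0]]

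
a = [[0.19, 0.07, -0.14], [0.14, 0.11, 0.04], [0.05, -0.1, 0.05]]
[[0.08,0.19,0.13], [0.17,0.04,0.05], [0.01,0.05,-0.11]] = a @ [[0.66, 0.75, -0.08],[0.51, -0.37, 0.78],[0.55, -0.55, -0.62]]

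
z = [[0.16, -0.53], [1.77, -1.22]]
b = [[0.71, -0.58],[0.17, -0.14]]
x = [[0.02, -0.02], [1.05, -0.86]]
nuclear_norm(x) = 1.36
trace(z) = -1.06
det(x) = 0.00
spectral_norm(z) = 2.19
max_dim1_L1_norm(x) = 1.91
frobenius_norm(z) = 2.22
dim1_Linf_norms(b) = [0.71, 0.17]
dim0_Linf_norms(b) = [0.71, 0.58]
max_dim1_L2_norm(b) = 0.92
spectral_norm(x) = 1.36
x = z @ b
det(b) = -0.00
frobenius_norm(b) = 0.94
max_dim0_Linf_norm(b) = 0.71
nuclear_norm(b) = 0.94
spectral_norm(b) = 0.94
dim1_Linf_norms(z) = [0.53, 1.77]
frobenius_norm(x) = 1.36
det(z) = 0.74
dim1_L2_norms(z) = [0.55, 2.15]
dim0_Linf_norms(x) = [1.05, 0.86]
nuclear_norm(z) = 2.53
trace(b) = 0.57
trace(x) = -0.84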